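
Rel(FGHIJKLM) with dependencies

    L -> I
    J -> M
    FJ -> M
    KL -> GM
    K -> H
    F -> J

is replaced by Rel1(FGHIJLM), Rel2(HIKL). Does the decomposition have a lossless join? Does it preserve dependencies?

lossy and not dependency-preserving

Lossless test: (HIL)⁺ = {HIL}, which is a superkey of neither fragment — lossy.
Dependency preservation: the restricted closure of {KL} across the fragments never reaches {GM}, so KL → GM cannot be enforced without a join — not preserved.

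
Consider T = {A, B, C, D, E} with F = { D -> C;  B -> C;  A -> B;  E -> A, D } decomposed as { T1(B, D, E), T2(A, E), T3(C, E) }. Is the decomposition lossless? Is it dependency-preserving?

lossless but not dependency-preserving

Lossless test (chase): Rows 1 and 2 agree on E; apply E→A, D and equate their A, D entries. Rows 1 and 3 agree on E; apply E→A, D and equate their A, D entries. Rows 1 and 2 agree on D; apply D→C and equate their C entries. Rows 1 and 3 agree on D; apply D→C and equate their C entries. Rows 1 and 2 agree on A; apply A→B and equate their B entries. Rows 1 and 3 agree on A; apply A→B and equate their B entries. Row 1 is now all distinguished symbols — the join is lossless.
Dependency preservation: the restricted closure of {D} across the fragments never reaches {C}, so D → C cannot be enforced without a join — not preserved.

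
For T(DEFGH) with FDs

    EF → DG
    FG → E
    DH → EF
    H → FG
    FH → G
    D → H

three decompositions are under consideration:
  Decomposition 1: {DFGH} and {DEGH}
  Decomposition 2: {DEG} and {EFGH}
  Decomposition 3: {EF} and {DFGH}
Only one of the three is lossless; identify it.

Decomposition 1: common = {DGH}, closure = {DEFGH} → lossless.
Decomposition 2: common = {EG}, closure = {EG} → lossy.
Decomposition 3: common = {F}, closure = {F} → lossy.

Decomposition 1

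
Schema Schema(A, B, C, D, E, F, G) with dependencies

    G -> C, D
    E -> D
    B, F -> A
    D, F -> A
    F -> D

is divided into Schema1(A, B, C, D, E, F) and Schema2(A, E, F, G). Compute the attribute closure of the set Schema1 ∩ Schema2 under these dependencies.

Schema1 ∩ Schema2 = {A, E, F}.
E → D applies, adding D
Closure: {A, D, E, F}.

A, D, E, F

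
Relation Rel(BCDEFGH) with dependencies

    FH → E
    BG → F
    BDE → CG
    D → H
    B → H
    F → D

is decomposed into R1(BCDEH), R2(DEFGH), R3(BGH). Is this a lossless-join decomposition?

No

Chase test. Columns are BCDEFGH; row i has aⱼ where attribute j ∈ Ri, else bᵢⱼ.
Initial tableau (one row per fragment):
  row 1: a1 a2 a3 a4 b15 b16 a7
  row 2: b21 b22 a3 a4 a5 a6 a7
  row 3: a1 b32 b33 b34 b35 a6 a7
No row becomes fully distinguished — the join is lossy.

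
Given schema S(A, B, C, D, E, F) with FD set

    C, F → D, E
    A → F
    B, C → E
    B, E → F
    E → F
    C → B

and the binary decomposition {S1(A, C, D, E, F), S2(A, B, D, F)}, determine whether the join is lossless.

Common attributes: S1 ∩ S2 = {A, D, F}.
No dependency enlarges {A, D, F}, so (A, D, F)⁺ = {A, D, F}.
The closure contains neither all of S1 = {A, C, D, E, F} nor all of S2 = {A, B, D, F}, so the common attributes are not a superkey of either fragment. The join is lossy.

No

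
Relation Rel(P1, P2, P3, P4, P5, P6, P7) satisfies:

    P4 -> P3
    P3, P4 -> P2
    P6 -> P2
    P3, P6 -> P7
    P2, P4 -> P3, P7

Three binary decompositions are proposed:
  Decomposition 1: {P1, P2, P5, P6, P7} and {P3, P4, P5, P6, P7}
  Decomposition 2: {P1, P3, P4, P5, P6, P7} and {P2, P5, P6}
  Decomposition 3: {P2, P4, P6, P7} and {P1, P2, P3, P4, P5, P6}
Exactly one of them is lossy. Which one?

Decomposition 1: common = {P5, P6, P7}, closure = {P2, P5, P6, P7} → lossy.
Decomposition 2: common = {P5, P6}, closure = {P2, P5, P6} → lossless.
Decomposition 3: common = {P2, P4, P6}, closure = {P2, P3, P4, P6, P7} → lossless.

Decomposition 1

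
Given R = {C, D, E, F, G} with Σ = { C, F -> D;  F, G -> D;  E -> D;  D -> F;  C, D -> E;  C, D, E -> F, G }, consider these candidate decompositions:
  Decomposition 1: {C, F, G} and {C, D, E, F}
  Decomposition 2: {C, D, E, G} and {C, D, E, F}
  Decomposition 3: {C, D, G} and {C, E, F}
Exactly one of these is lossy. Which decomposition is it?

Decomposition 3

Decomposition 1: common = {C, F}, closure = {C, D, E, F, G} → lossless.
Decomposition 2: common = {C, D, E}, closure = {C, D, E, F, G} → lossless.
Decomposition 3: common = {C}, closure = {C} → lossy.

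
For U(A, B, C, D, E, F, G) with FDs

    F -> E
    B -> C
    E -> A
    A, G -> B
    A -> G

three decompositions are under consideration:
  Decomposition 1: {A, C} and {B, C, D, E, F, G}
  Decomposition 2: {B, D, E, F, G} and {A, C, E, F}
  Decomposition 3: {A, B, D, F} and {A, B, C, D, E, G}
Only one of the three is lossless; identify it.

Decomposition 2

Decomposition 1: common = {C}, closure = {C} → lossy.
Decomposition 2: common = {E, F}, closure = {A, B, C, E, F, G} → lossless.
Decomposition 3: common = {A, B, D}, closure = {A, B, C, D, G} → lossy.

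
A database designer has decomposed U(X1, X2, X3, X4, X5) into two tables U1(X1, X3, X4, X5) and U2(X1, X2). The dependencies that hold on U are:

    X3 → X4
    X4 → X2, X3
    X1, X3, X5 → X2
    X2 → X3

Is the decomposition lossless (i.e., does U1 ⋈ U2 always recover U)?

No

Common attributes: U1 ∩ U2 = {X1}.
No dependency enlarges {X1}, so (X1)⁺ = {X1}.
The closure contains neither all of U1 = {X1, X3, X4, X5} nor all of U2 = {X1, X2}, so the common attributes are not a superkey of either fragment. The join is lossy.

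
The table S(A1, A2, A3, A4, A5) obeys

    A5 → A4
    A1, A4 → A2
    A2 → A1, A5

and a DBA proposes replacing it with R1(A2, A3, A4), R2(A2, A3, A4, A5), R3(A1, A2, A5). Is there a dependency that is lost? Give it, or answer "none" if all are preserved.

Check A1, A4 → A2: no single fragment contains all of {A1, A2, A4}, and the restricted closure of {A1, A4} across the fragments never reaches {A2}.
A5 → A4 is preserved.
A2 → A1, A5 is preserved.

A1, A4 → A2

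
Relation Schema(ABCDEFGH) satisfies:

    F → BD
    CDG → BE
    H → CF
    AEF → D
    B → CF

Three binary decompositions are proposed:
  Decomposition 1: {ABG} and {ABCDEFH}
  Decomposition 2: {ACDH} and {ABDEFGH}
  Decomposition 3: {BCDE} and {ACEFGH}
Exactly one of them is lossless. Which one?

Decomposition 2

Decomposition 1: common = {AB}, closure = {ABCDF} → lossy.
Decomposition 2: common = {ADH}, closure = {ABCDFH} → lossless.
Decomposition 3: common = {CE}, closure = {CE} → lossy.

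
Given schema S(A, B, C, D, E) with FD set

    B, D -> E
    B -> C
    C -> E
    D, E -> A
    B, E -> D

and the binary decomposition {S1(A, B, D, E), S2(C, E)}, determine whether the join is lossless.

No

Common attributes: S1 ∩ S2 = {E}.
No dependency enlarges {E}, so (E)⁺ = {E}.
The closure contains neither all of S1 = {A, B, D, E} nor all of S2 = {C, E}, so the common attributes are not a superkey of either fragment. The join is lossy.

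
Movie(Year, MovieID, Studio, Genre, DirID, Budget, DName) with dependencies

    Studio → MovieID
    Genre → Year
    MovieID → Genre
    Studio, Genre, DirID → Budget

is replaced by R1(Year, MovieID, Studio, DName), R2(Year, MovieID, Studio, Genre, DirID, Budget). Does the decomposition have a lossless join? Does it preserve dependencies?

lossy but dependency-preserving

Lossless test: (Year, MovieID, Studio)⁺ = {Year, MovieID, Studio, Genre}, which is a superkey of neither fragment — lossy.
Dependency preservation: every FD's attributes lie within a single fragment, so each can be enforced locally — preserved.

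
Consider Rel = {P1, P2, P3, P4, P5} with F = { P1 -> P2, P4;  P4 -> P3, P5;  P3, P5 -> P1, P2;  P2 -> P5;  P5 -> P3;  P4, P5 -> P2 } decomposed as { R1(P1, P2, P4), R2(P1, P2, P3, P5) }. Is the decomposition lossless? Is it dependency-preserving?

lossless and dependency-preserving

Lossless test: (P1, P2)⁺ = {P1, P2, P3, P4, P5}, which contains all of one fragment — lossless.
Dependency preservation: P4 → P3, P5; P4, P5 → P2 are not contained in any single fragment, but the restricted closure of each left-hand side across the fragments still reaches the right-hand side; the remaining FDs each lie inside some fragment. All dependencies are preserved.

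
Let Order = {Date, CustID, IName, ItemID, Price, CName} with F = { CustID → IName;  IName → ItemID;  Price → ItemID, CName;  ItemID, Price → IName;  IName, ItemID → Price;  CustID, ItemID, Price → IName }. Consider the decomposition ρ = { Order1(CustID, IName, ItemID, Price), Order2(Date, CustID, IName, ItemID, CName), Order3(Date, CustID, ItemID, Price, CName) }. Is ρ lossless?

Yes

Chase test. Columns are Date, CustID, IName, ItemID, Price, CName; row i has aⱼ where attribute j ∈ Orderi, else bᵢⱼ.
Initial tableau (one row per fragment):
  row 1: b11 a2 a3 a4 a5 b16
  row 2: a1 a2 a3 a4 b25 a6
  row 3: a1 a2 b33 a4 a5 a6
Rows 1 and 3 agree on CustID; apply CustID→IName and equate their IName entries.
Rows 1 and 3 agree on Price; apply Price→ItemID, CName and equate their ItemID, CName entries.
Rows 1 and 2 agree on IName, ItemID; apply IName, ItemID→Price and equate their Price entries.
Row 2 is now all distinguished symbols — the join is lossless.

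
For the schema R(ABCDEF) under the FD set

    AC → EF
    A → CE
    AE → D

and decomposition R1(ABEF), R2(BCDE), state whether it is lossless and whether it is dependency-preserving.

lossy and not dependency-preserving

Lossless test: (BE)⁺ = {BE}, which is a superkey of neither fragment — lossy.
Dependency preservation: the restricted closure of {A} across the fragments never reaches {CE}, so A → CE cannot be enforced without a join — not preserved.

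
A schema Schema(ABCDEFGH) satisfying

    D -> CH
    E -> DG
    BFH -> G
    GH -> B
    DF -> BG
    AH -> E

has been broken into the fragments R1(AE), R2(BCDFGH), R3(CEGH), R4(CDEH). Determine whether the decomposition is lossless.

No

Chase test. Columns are ABCDEFGH; row i has aⱼ where attribute j ∈ Ri, else bᵢⱼ.
Initial tableau (one row per fragment):
  row 1: a1 b12 b13 b14 a5 b16 b17 b18
  row 2: b21 a2 a3 a4 b25 a6 a7 a8
  row 3: b31 b32 a3 b34 a5 b36 a7 a8
  row 4: b41 b42 a3 a4 a5 b46 b47 a8
Rows 1 and 3 agree on E; apply E→DG and equate their DG entries.
Rows 1 and 4 agree on E; apply E→DG and equate their DG entries.
Rows 2 and 3 agree on GH; apply GH→B and equate their B entries.
Rows 2 and 4 agree on GH; apply GH→B and equate their B entries.
Rows 1 and 2 agree on D; apply D→CH and equate their CH entries.
Rows 1 and 2 agree on GH; apply GH→B and equate their B entries.
No row becomes fully distinguished — the join is lossy.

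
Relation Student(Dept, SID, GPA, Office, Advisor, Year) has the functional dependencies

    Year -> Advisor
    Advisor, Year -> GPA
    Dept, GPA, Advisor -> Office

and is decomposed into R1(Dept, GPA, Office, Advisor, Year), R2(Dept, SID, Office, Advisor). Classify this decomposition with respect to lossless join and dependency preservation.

lossy but dependency-preserving

Lossless test: (Dept, Office, Advisor)⁺ = {Dept, Office, Advisor}, which is a superkey of neither fragment — lossy.
Dependency preservation: every FD's attributes lie within a single fragment, so each can be enforced locally — preserved.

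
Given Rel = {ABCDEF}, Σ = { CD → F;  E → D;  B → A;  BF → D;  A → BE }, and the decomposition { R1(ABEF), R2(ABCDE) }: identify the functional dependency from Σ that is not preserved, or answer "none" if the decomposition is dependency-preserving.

CD → F

Check CD → F: no single fragment contains all of {CDF}, and the restricted closure of {CD} across the fragments never reaches {F}.
E → D is preserved.
B → A is preserved.
BF → D is preserved.
A → BE is preserved.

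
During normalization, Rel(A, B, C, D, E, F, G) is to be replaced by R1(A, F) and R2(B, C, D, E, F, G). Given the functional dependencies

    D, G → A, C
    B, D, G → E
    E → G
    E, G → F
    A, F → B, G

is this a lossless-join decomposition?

Common attributes: R1 ∩ R2 = {F}.
No dependency enlarges {F}, so (F)⁺ = {F}.
The closure contains neither all of R1 = {A, F} nor all of R2 = {B, C, D, E, F, G}, so the common attributes are not a superkey of either fragment. The join is lossy.

No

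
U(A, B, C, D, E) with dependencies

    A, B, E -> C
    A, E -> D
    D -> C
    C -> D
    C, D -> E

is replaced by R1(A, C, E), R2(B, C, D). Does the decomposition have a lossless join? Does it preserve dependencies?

lossy but dependency-preserving

Lossless test: (C)⁺ = {C, D, E}, which is a superkey of neither fragment — lossy.
Dependency preservation: A, B, E → C; A, E → D; C, D → E are not contained in any single fragment, but the restricted closure of each left-hand side across the fragments still reaches the right-hand side; the remaining FDs each lie inside some fragment. All dependencies are preserved.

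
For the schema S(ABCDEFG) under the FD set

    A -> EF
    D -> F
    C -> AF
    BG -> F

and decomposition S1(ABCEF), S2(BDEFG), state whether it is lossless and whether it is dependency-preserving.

Lossless test: (BEF)⁺ = {BEF}, which is a superkey of neither fragment — lossy.
Dependency preservation: every FD's attributes lie within a single fragment, so each can be enforced locally — preserved.

lossy but dependency-preserving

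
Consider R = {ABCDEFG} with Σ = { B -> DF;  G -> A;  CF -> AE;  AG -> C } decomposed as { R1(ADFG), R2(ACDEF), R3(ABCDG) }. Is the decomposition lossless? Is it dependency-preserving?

lossy and not dependency-preserving

Lossless test (chase): Rows 1 and 3 agree on AG; apply AG→C and equate their C entries. Rows 1 and 2 agree on CF; apply CF→AE and equate their AE entries. No row becomes fully distinguished — the join is lossy.
Dependency preservation: the restricted closure of {B} across the fragments never reaches {DF}, so B → DF cannot be enforced without a join — not preserved.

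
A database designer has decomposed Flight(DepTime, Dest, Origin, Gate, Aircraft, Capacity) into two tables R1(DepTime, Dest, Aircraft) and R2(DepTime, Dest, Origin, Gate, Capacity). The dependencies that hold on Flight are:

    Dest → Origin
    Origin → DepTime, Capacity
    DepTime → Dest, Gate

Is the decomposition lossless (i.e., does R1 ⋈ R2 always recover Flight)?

Yes

Common attributes: R1 ∩ R2 = {DepTime, Dest}.
Closure of {DepTime, Dest}: Dest → Origin applies, adding Origin; Origin → DepTime, Capacity applies, adding Capacity; DepTime → Dest, Gate applies, adding Gate. So (DepTime, Dest)⁺ = {DepTime, Dest, Origin, Gate, Capacity}.
This closure contains every attribute of R2, so R1 ∩ R2 → R2. The join is lossless.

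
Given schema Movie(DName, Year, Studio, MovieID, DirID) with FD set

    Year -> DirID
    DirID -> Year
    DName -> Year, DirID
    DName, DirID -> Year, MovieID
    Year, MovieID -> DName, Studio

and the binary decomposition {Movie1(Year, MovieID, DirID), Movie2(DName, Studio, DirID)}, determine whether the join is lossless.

Common attributes: Movie1 ∩ Movie2 = {DirID}.
Closure of {DirID}: DirID → Year applies, adding Year. So (DirID)⁺ = {Year, DirID}.
The closure contains neither all of Movie1 = {Year, MovieID, DirID} nor all of Movie2 = {DName, Studio, DirID}, so the common attributes are not a superkey of either fragment. The join is lossy.

No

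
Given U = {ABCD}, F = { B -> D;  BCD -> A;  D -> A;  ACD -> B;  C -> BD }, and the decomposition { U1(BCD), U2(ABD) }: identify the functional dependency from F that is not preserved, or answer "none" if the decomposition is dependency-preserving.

B → D lies within U1.
BCD → A: restricted closure across fragments reaches A.
D → A lies within U2.
ACD → B: restricted closure across fragments reaches B.
C → BD lies within U1.
Every dependency is enforceable on the fragments, so the decomposition is dependency-preserving.

none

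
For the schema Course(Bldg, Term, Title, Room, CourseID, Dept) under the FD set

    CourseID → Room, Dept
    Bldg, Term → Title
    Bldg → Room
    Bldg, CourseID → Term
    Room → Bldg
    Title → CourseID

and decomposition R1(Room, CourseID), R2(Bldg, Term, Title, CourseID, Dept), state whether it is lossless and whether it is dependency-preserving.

Lossless test: (CourseID)⁺ = {Bldg, Term, Title, Room, CourseID, Dept}, which contains all of one fragment — lossless.
Dependency preservation: the restricted closure of {Bldg} across the fragments never reaches {Room}, so Bldg → Room cannot be enforced without a join — not preserved.

lossless but not dependency-preserving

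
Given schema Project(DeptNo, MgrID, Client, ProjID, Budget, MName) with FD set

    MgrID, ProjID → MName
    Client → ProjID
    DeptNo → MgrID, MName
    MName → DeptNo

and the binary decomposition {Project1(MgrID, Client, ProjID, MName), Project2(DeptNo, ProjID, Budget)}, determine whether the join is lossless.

Common attributes: Project1 ∩ Project2 = {ProjID}.
No dependency enlarges {ProjID}, so (ProjID)⁺ = {ProjID}.
The closure contains neither all of Project1 = {MgrID, Client, ProjID, MName} nor all of Project2 = {DeptNo, ProjID, Budget}, so the common attributes are not a superkey of either fragment. The join is lossy.

No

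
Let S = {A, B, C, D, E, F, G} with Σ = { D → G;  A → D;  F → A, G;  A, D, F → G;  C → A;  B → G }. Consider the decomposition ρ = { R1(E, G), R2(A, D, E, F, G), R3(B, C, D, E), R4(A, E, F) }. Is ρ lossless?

Chase test. Columns are A, B, C, D, E, F, G; row i has aⱼ where attribute j ∈ Ri, else bᵢⱼ.
Initial tableau (one row per fragment):
  row 1: b11 b12 b13 b14 a5 b16 a7
  row 2: a1 b22 b23 a4 a5 a6 a7
  row 3: b31 a2 a3 a4 a5 b36 b37
  row 4: a1 b42 b43 b44 a5 a6 b47
Rows 2 and 3 agree on D; apply D→G and equate their G entries.
Rows 2 and 4 agree on A; apply A→D and equate their D entries.
Rows 2 and 4 agree on F; apply F→A, G and equate their A, G entries.
No row becomes fully distinguished — the join is lossy.

No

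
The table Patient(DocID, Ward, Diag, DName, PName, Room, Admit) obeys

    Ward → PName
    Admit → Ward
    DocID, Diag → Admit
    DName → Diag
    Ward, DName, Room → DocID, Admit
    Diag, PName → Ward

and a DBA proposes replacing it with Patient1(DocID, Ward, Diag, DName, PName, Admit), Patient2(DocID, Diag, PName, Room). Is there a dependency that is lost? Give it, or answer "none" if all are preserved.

Check Ward, DName, Room → DocID, Admit: no single fragment contains all of {DocID, Ward, DName, Room, Admit}, and the restricted closure of {Ward, DName, Room} across the fragments never reaches {DocID, Admit}.
Ward → PName is preserved.
Admit → Ward is preserved.
DocID, Diag → Admit is preserved.
DName → Diag is preserved.
Diag, PName → Ward is preserved.

Ward, DName, Room → DocID, Admit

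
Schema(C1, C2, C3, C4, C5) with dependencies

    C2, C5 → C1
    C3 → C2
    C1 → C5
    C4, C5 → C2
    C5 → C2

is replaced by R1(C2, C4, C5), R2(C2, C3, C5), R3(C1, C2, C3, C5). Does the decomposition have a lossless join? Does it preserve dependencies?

lossy but dependency-preserving

Lossless test (chase): Rows 1 and 2 agree on C2, C5; apply C2, C5→C1 and equate their C1 entries. Rows 1 and 3 agree on C2, C5; apply C2, C5→C1 and equate their C1 entries. No row becomes fully distinguished — the join is lossy.
Dependency preservation: every FD's attributes lie within a single fragment, so each can be enforced locally — preserved.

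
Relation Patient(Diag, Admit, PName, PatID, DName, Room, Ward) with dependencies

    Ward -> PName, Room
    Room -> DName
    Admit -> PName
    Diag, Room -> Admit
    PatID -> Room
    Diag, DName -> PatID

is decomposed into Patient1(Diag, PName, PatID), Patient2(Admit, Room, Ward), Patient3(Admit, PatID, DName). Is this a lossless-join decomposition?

No

Chase test. Columns are Diag, Admit, PName, PatID, DName, Room, Ward; row i has aⱼ where attribute j ∈ Patienti, else bᵢⱼ.
Initial tableau (one row per fragment):
  row 1: a1 b12 a3 a4 b15 b16 b17
  row 2: b21 a2 b23 b24 b25 a6 a7
  row 3: b31 a2 b33 a4 a5 b36 b37
Rows 2 and 3 agree on Admit; apply Admit→PName and equate their PName entries.
Rows 1 and 3 agree on PatID; apply PatID→Room and equate their Room entries.
Rows 1 and 3 agree on Room; apply Room→DName and equate their DName entries.
No row becomes fully distinguished — the join is lossy.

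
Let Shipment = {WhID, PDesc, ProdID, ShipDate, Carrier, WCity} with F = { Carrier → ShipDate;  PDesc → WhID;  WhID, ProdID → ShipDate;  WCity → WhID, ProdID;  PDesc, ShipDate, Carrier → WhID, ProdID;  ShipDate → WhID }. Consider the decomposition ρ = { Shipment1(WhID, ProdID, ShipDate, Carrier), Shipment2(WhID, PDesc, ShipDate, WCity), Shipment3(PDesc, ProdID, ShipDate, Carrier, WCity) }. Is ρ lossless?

Yes

Chase test. Columns are WhID, PDesc, ProdID, ShipDate, Carrier, WCity; row i has aⱼ where attribute j ∈ Shipmenti, else bᵢⱼ.
Initial tableau (one row per fragment):
  row 1: a1 b12 a3 a4 a5 b16
  row 2: a1 a2 b23 a4 b25 a6
  row 3: b31 a2 a3 a4 a5 a6
Rows 2 and 3 agree on PDesc; apply PDesc→WhID and equate their WhID entries.
Rows 2 and 3 agree on WCity; apply WCity→WhID, ProdID and equate their WhID, ProdID entries.
Row 3 is now all distinguished symbols — the join is lossless.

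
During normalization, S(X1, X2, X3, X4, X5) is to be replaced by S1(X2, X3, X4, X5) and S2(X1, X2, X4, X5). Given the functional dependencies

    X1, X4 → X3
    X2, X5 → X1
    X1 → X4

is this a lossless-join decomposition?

Yes

Common attributes: S1 ∩ S2 = {X2, X4, X5}.
Closure of {X2, X4, X5}: X2, X5 → X1 applies, adding X1; X1, X4 → X3 applies, adding X3. So (X2, X4, X5)⁺ = {X1, X2, X3, X4, X5}.
This closure contains every attribute of S1, so S1 ∩ S2 → S1. The join is lossless.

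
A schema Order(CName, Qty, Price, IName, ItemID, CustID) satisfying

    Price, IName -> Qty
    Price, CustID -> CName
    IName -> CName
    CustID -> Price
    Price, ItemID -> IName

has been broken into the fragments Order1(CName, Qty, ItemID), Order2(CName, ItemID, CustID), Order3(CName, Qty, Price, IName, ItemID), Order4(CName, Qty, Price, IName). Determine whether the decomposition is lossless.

Chase test. Columns are CName, Qty, Price, IName, ItemID, CustID; row i has aⱼ where attribute j ∈ Orderi, else bᵢⱼ.
Initial tableau (one row per fragment):
  row 1: a1 a2 b13 b14 a5 b16
  row 2: a1 b22 b23 b24 a5 a6
  row 3: a1 a2 a3 a4 a5 b36
  row 4: a1 a2 a3 a4 b45 b46
No row becomes fully distinguished — the join is lossy.

No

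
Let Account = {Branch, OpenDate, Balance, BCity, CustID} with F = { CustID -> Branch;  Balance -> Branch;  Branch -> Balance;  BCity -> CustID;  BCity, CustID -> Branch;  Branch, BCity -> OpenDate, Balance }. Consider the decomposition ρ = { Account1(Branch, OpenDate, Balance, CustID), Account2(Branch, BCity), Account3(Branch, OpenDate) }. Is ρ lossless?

Chase test. Columns are Branch, OpenDate, Balance, BCity, CustID; row i has aⱼ where attribute j ∈ Accounti, else bᵢⱼ.
Initial tableau (one row per fragment):
  row 1: a1 a2 a3 b14 a5
  row 2: a1 b22 b23 a4 b25
  row 3: a1 a2 b33 b34 b35
Rows 1 and 2 agree on Branch; apply Branch→Balance and equate their Balance entries.
Rows 1 and 3 agree on Branch; apply Branch→Balance and equate their Balance entries.
No row becomes fully distinguished — the join is lossy.

No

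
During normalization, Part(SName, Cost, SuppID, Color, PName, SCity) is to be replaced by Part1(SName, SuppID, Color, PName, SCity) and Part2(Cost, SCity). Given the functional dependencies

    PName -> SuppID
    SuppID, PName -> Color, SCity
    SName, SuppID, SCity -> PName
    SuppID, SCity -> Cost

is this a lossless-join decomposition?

Common attributes: Part1 ∩ Part2 = {SCity}.
No dependency enlarges {SCity}, so (SCity)⁺ = {SCity}.
The closure contains neither all of Part1 = {SName, SuppID, Color, PName, SCity} nor all of Part2 = {Cost, SCity}, so the common attributes are not a superkey of either fragment. The join is lossy.

No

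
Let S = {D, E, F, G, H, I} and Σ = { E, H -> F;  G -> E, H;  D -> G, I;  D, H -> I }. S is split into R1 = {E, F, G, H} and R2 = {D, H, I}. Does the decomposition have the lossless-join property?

Common attributes: R1 ∩ R2 = {H}.
No dependency enlarges {H}, so (H)⁺ = {H}.
The closure contains neither all of R1 = {E, F, G, H} nor all of R2 = {D, H, I}, so the common attributes are not a superkey of either fragment. The join is lossy.

No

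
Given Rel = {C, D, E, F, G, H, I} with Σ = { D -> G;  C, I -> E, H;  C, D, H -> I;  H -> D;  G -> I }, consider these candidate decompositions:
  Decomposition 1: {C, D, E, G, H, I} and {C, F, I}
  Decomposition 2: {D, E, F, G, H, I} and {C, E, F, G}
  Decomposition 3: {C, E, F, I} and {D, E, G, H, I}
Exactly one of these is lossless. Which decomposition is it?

Decomposition 1: common = {C, I}, closure = {C, D, E, G, H, I} → lossless.
Decomposition 2: common = {E, F, G}, closure = {E, F, G, I} → lossy.
Decomposition 3: common = {E, I}, closure = {E, I} → lossy.

Decomposition 1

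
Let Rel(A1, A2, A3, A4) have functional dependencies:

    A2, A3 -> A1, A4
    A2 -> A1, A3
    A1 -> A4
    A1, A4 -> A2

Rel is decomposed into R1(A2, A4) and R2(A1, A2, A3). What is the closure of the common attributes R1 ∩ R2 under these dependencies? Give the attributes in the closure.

R1 ∩ R2 = {A2}.
A2 → A1, A3 applies, adding A1, A3
A1 → A4 applies, adding A4
Closure: {A1, A2, A3, A4}.

A1, A2, A3, A4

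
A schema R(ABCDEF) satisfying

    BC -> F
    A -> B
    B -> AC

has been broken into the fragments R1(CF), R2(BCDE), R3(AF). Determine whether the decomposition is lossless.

Chase test. Columns are ABCDEF; row i has aⱼ where attribute j ∈ Ri, else bᵢⱼ.
Initial tableau (one row per fragment):
  row 1: b11 b12 a3 b14 b15 a6
  row 2: b21 a2 a3 a4 a5 b26
  row 3: a1 b32 b33 b34 b35 a6
No row becomes fully distinguished — the join is lossy.

No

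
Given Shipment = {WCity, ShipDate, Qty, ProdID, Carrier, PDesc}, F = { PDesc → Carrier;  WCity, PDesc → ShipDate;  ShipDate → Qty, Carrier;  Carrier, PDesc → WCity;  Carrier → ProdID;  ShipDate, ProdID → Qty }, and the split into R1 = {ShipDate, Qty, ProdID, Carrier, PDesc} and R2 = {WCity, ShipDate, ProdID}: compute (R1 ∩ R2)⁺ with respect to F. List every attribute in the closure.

R1 ∩ R2 = {ShipDate, ProdID}.
ShipDate → Qty, Carrier applies, adding Qty, Carrier
Closure: {ShipDate, Qty, ProdID, Carrier}.

ShipDate, Qty, ProdID, Carrier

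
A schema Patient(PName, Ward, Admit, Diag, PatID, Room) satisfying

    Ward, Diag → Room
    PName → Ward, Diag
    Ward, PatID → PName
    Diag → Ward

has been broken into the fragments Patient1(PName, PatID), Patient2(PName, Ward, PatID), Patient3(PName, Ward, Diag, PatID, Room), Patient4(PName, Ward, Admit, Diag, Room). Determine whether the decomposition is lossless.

Chase test. Columns are PName, Ward, Admit, Diag, PatID, Room; row i has aⱼ where attribute j ∈ Patienti, else bᵢⱼ.
Initial tableau (one row per fragment):
  row 1: a1 b12 b13 b14 a5 b16
  row 2: a1 a2 b23 b24 a5 b26
  row 3: a1 a2 b33 a4 a5 a6
  row 4: a1 a2 a3 a4 b45 a6
Rows 1 and 2 agree on PName; apply PName→Ward, Diag and equate their Ward, Diag entries.
Rows 1 and 3 agree on PName; apply PName→Ward, Diag and equate their Ward, Diag entries.
Rows 1 and 2 agree on Ward, Diag; apply Ward, Diag→Room and equate their Room entries.
Rows 1 and 3 agree on Ward, Diag; apply Ward, Diag→Room and equate their Room entries.
No row becomes fully distinguished — the join is lossy.

No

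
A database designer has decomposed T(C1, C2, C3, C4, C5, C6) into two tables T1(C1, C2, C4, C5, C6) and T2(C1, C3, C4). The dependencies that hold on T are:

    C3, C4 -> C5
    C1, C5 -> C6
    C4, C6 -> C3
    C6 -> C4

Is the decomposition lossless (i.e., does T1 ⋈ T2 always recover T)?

Common attributes: T1 ∩ T2 = {C1, C4}.
No dependency enlarges {C1, C4}, so (C1, C4)⁺ = {C1, C4}.
The closure contains neither all of T1 = {C1, C2, C4, C5, C6} nor all of T2 = {C1, C3, C4}, so the common attributes are not a superkey of either fragment. The join is lossy.

No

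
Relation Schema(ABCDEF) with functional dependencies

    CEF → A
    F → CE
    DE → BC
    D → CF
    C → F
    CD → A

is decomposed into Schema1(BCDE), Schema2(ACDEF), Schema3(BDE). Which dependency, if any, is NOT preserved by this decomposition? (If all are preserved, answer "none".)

CEF → A lies within Schema2.
F → CE lies within Schema2.
DE → BC lies within Schema1.
D → CF lies within Schema2.
C → F lies within Schema2.
CD → A lies within Schema2.
Every dependency is enforceable on the fragments, so the decomposition is dependency-preserving.

none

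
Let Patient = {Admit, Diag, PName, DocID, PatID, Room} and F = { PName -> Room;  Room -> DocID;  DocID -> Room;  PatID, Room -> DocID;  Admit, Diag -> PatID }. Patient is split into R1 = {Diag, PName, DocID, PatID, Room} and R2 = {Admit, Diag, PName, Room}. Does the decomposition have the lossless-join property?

Common attributes: R1 ∩ R2 = {Diag, PName, Room}.
Closure of {Diag, PName, Room}: Room → DocID applies, adding DocID. So (Diag, PName, Room)⁺ = {Diag, PName, DocID, Room}.
The closure contains neither all of R1 = {Diag, PName, DocID, PatID, Room} nor all of R2 = {Admit, Diag, PName, Room}, so the common attributes are not a superkey of either fragment. The join is lossy.

No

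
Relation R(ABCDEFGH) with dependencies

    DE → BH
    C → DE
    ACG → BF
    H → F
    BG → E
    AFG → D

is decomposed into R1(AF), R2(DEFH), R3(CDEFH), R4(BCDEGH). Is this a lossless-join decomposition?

Chase test. Columns are ABCDEFGH; row i has aⱼ where attribute j ∈ Ri, else bᵢⱼ.
Initial tableau (one row per fragment):
  row 1: a1 b12 b13 b14 b15 a6 b17 b18
  row 2: b21 b22 b23 a4 a5 a6 b27 a8
  row 3: b31 b32 a3 a4 a5 a6 b37 a8
  row 4: b41 a2 a3 a4 a5 b46 a7 a8
Rows 2 and 3 agree on DE; apply DE→BH and equate their BH entries.
Rows 2 and 4 agree on DE; apply DE→BH and equate their BH entries.
Rows 2 and 4 agree on H; apply H→F and equate their F entries.
No row becomes fully distinguished — the join is lossy.

No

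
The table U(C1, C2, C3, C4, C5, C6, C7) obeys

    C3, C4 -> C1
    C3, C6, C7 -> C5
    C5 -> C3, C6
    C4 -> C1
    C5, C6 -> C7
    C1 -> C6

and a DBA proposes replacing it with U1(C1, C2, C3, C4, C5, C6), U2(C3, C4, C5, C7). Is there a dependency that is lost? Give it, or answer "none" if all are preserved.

Check C3, C6, C7 → C5: no single fragment contains all of {C3, C5, C6, C7}, and the restricted closure of {C3, C6, C7} across the fragments never reaches {C5}.
C3, C4 → C1 is preserved.
C5 → C3, C6 is preserved.
C4 → C1 is preserved.
C5, C6 → C7 is preserved.
C1 → C6 is preserved.

C3, C6, C7 -> C5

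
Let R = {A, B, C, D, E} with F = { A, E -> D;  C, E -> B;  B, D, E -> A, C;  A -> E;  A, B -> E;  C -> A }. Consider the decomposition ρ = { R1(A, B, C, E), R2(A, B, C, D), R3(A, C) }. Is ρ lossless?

Chase test. Columns are A, B, C, D, E; row i has aⱼ where attribute j ∈ Ri, else bᵢⱼ.
Initial tableau (one row per fragment):
  row 1: a1 a2 a3 b14 a5
  row 2: a1 a2 a3 a4 b25
  row 3: a1 b32 a3 b34 b35
Rows 1 and 2 agree on A; apply A→E and equate their E entries.
Rows 1 and 3 agree on A; apply A→E and equate their E entries.
Rows 1 and 2 agree on A, E; apply A, E→D and equate their D entries.
Rows 1 and 3 agree on A, E; apply A, E→D and equate their D entries.
Rows 1 and 3 agree on C, E; apply C, E→B and equate their B entries.
Row 1 is now all distinguished symbols — the join is lossless.

Yes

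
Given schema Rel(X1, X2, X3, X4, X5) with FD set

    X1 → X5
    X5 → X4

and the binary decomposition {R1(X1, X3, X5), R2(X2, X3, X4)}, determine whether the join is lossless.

No

Common attributes: R1 ∩ R2 = {X3}.
No dependency enlarges {X3}, so (X3)⁺ = {X3}.
The closure contains neither all of R1 = {X1, X3, X5} nor all of R2 = {X2, X3, X4}, so the common attributes are not a superkey of either fragment. The join is lossy.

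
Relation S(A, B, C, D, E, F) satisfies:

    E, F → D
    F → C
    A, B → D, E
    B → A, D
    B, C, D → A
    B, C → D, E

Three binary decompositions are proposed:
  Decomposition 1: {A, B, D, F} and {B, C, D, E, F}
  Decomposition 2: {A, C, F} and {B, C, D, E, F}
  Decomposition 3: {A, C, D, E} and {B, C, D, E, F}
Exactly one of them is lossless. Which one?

Decomposition 1: common = {B, D, F}, closure = {A, B, C, D, E, F} → lossless.
Decomposition 2: common = {C, F}, closure = {C, F} → lossy.
Decomposition 3: common = {C, D, E}, closure = {C, D, E} → lossy.

Decomposition 1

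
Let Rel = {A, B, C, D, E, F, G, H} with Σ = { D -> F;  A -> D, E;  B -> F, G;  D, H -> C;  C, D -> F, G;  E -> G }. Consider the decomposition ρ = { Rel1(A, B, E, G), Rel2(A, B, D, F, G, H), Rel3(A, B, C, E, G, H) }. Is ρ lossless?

Yes

Chase test. Columns are A, B, C, D, E, F, G, H; row i has aⱼ where attribute j ∈ Reli, else bᵢⱼ.
Initial tableau (one row per fragment):
  row 1: a1 a2 b13 b14 a5 b16 a7 b18
  row 2: a1 a2 b23 a4 b25 a6 a7 a8
  row 3: a1 a2 a3 b34 a5 b36 a7 a8
Rows 1 and 2 agree on A; apply A→D, E and equate their D, E entries.
Rows 1 and 3 agree on A; apply A→D, E and equate their D, E entries.
Rows 1 and 2 agree on B; apply B→F, G and equate their F, G entries.
Rows 1 and 3 agree on B; apply B→F, G and equate their F, G entries.
Rows 2 and 3 agree on D, H; apply D, H→C and equate their C entries.
Row 2 is now all distinguished symbols — the join is lossless.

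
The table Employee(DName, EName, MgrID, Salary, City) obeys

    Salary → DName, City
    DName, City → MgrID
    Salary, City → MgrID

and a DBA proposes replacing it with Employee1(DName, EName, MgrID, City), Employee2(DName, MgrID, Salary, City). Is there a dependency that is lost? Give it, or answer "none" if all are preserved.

none

Salary → DName, City lies within Employee2.
DName, City → MgrID lies within Employee1.
Salary, City → MgrID lies within Employee2.
Every dependency is enforceable on the fragments, so the decomposition is dependency-preserving.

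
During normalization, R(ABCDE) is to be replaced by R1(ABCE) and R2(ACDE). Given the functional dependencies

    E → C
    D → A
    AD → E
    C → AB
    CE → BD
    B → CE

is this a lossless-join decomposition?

Common attributes: R1 ∩ R2 = {ACE}.
Closure of {ACE}: C → AB applies, adding B; CE → BD applies, adding D. So (ACE)⁺ = {ABCDE}.
This closure contains every attribute of R1, so R1 ∩ R2 → R1. The join is lossless.

Yes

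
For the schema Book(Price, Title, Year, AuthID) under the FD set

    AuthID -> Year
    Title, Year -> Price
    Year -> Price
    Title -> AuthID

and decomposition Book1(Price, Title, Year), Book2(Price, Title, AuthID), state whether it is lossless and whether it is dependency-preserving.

Lossless test: (Price, Title)⁺ = {Price, Title, Year, AuthID}, which contains all of one fragment — lossless.
Dependency preservation: the restricted closure of {AuthID} across the fragments never reaches {Year}, so AuthID → Year cannot be enforced without a join — not preserved.

lossless but not dependency-preserving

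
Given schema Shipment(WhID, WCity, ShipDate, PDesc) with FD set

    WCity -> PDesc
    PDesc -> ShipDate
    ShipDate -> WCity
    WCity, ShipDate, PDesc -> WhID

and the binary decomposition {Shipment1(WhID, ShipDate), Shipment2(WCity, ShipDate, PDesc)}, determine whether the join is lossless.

Common attributes: Shipment1 ∩ Shipment2 = {ShipDate}.
Closure of {ShipDate}: ShipDate → WCity applies, adding WCity; WCity → PDesc applies, adding PDesc; WCity, ShipDate, PDesc → WhID applies, adding WhID. So (ShipDate)⁺ = {WhID, WCity, ShipDate, PDesc}.
This closure contains every attribute of Shipment1, so Shipment1 ∩ Shipment2 → Shipment1. The join is lossless.

Yes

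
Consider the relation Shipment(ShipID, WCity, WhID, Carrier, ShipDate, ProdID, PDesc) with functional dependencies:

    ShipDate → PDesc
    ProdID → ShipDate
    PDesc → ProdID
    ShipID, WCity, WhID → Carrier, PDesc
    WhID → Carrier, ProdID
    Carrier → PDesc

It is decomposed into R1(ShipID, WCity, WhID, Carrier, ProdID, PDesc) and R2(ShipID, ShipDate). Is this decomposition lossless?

No

Common attributes: R1 ∩ R2 = {ShipID}.
No dependency enlarges {ShipID}, so (ShipID)⁺ = {ShipID}.
The closure contains neither all of R1 = {ShipID, WCity, WhID, Carrier, ProdID, PDesc} nor all of R2 = {ShipID, ShipDate}, so the common attributes are not a superkey of either fragment. The join is lossy.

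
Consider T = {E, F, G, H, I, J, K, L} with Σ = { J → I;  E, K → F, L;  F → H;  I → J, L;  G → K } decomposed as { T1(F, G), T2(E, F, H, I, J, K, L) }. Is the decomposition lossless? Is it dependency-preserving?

lossy and not dependency-preserving

Lossless test: (F)⁺ = {F, H}, which is a superkey of neither fragment — lossy.
Dependency preservation: the restricted closure of {G} across the fragments never reaches {K}, so G → K cannot be enforced without a join — not preserved.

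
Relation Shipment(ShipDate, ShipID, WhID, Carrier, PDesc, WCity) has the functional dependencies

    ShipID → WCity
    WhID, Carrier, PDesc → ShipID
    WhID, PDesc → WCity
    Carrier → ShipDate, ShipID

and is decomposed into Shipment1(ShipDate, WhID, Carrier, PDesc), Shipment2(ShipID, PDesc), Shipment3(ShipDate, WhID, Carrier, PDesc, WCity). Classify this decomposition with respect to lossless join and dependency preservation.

lossy and not dependency-preserving

Lossless test (chase): Rows 1 and 3 agree on WhID, Carrier, PDesc; apply WhID, Carrier, PDesc→ShipID and equate their ShipID entries. Rows 1 and 3 agree on WhID, PDesc; apply WhID, PDesc→WCity and equate their WCity entries. No row becomes fully distinguished — the join is lossy.
Dependency preservation: the restricted closure of {ShipID} across the fragments never reaches {WCity}, so ShipID → WCity cannot be enforced without a join — not preserved.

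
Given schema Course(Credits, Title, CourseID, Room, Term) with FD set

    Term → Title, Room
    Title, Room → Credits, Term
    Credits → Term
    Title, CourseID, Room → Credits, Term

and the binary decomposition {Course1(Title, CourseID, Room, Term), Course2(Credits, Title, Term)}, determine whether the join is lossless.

Common attributes: Course1 ∩ Course2 = {Title, Term}.
Closure of {Title, Term}: Term → Title, Room applies, adding Room; Title, Room → Credits, Term applies, adding Credits. So (Title, Term)⁺ = {Credits, Title, Room, Term}.
This closure contains every attribute of Course2, so Course1 ∩ Course2 → Course2. The join is lossless.

Yes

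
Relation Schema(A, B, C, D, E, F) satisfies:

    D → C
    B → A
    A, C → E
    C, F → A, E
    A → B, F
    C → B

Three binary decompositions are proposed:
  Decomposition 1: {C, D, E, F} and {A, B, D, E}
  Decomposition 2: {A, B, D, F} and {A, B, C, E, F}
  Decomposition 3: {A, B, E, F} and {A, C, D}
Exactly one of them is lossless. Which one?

Decomposition 1: common = {D, E}, closure = {A, B, C, D, E, F} → lossless.
Decomposition 2: common = {A, B, F}, closure = {A, B, F} → lossy.
Decomposition 3: common = {A}, closure = {A, B, F} → lossy.

Decomposition 1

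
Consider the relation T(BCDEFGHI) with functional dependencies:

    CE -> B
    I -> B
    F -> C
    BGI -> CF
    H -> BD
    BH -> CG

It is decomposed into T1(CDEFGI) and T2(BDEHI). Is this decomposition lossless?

No

Common attributes: T1 ∩ T2 = {DEI}.
Closure of {DEI}: I → B applies, adding B. So (DEI)⁺ = {BDEI}.
The closure contains neither all of T1 = {CDEFGI} nor all of T2 = {BDEHI}, so the common attributes are not a superkey of either fragment. The join is lossy.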